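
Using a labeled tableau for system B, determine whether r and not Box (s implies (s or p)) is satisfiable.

1. r and not Box (s implies (s or p)), u
2. r, u   [and-rule on 1]
3. not Box (s implies (s or p)), u   [and-rule on 1]
4. not (s implies (s or p)), v   [neg-Box-rule on 3: fresh world v, uRv]
5. s, v   [neg-implies-rule on 4]
6. not (s or p), v   [neg-implies-rule on 4]
7. not s, v   [neg-or-rule on 6]
8. not p, v   [neg-or-rule on 6]
Accessibility: uRu, uRv, vRu, vRv
Branch closes: s and not s both at v.
All branches of the tableau close; one closing branch shown above.

No, unsatisfiable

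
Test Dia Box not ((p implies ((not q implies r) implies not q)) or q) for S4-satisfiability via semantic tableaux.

1. Dia Box not ((p implies ((not q implies r) implies not q)) or q), w0
2. Box not ((p implies ((not q implies r) implies not q)) or q), w1
3. not ((p implies ((not q implies r) implies not q)) or q), w1
4. not (p implies ((not q implies r) implies not q)), w1
5. not q, w1
6. p, w1
7. not ((not q implies r) implies not q), w1
8. not q implies r, w1
9. q, w1
Accessibility: w0Rw0, w0Rw1, w1Rw1
Branch closes: q and not q both at w1.
All branches of the tableau close; one closing branch shown above.

Unsatisfiable (every branch closes)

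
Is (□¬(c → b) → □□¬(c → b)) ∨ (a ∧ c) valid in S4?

Yes, valid

Tableau for the negation ¬((□¬(c → b) → □□¬(c → b)) ∨ (a ∧ c)):
1. ¬((□¬(c → b) → □□¬(c → b)) ∨ (a ∧ c)), 0
2. ¬(□¬(c → b) → □□¬(c → b)), 0
3. ¬(a ∧ c), 0
4. □¬(c → b), 0
5. ¬□□¬(c → b), 0
6. ¬(c → b), 0
7. c, 0
8. ¬b, 0
9. ¬a, 0
10. ¬□¬(c → b), 1
11. ¬(c → b), 1
12. c, 1
13. ¬b, 1
14. c → b, 2
15. ¬(c → b), 2
16. c, 2
17. ¬b, 2
18. b, 2
Accessibility: 0R0, 0R1, 0R2, 1R1, 1R2, 2R2
Branch closes: b and ¬b both at 2.
Every branch of the negation's tableau closes; the branch above is one of them.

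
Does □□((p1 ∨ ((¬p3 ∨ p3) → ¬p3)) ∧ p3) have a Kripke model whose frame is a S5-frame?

1. □□((p1 ∨ ((¬p3 ∨ p3) → ¬p3)) ∧ p3), 0
2. □((p1 ∨ ((¬p3 ∨ p3) → ¬p3)) ∧ p3), 0
3. (p1 ∨ ((¬p3 ∨ p3) → ¬p3)) ∧ p3, 0
4. p1 ∨ ((¬p3 ∨ p3) → ¬p3), 0
5. p3, 0
6. p1, 0
Accessibility: 0R0

Satisfiable (open branch found)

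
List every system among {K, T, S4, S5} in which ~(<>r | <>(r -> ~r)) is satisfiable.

K

T-tableau for the formula:
1. ~(<>r | <>(r -> ~r)), u
2. ~<>r, u   [~|-rule on 1]
3. ~<>(r -> ~r), u   [~|-rule on 1]
4. ~r, u   [~<>-rule on 2 via uRu]
5. ~(r -> ~r), u   [~<>-rule on 3 via uRu]
6. r, u   [~->-rule on 5]
Accessibility: uRu
Branch closes: r and ~r both at u.
Every branch closes (one shown): unsatisfiable in T, hence also in S4, S5 (every S4/S5-frame is a T-frame).
K-tableau for the formula:
1. ~(<>r | <>(r -> ~r)), u
2. ~<>r, u   [~|-rule on 1]
3. ~<>(r -> ~r), u   [~|-rule on 1]
Complete open branch: satisfiable in K.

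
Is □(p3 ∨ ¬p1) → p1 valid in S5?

Tableau for the negation ¬(□(p3 ∨ ¬p1) → p1):
1. ¬(□(p3 ∨ ¬p1) → p1), w0
2. □(p3 ∨ ¬p1), w0
3. ¬p1, w0
4. p3 ∨ ¬p1, w0
Accessibility: w0Rw0
The negation has an open branch (countermodel exists).

Invalid (countermodel exists)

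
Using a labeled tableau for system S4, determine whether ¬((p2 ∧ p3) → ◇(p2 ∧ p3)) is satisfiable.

1. ¬((p2 ∧ p3) → ◇(p2 ∧ p3)), 0
2. p2 ∧ p3, 0
3. ¬◇(p2 ∧ p3), 0
4. p2, 0
5. p3, 0
6. ¬(p2 ∧ p3), 0
7. ¬p3, 0
Accessibility: 0R0
Branch closes: p3 and ¬p3 both at 0.
All branches of the tableau close; one closing branch shown above.

No, unsatisfiable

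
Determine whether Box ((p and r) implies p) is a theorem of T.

Valid in T

Tableau for the negation not Box ((p and r) implies p):
1. not Box ((p and r) implies p), w0
2. not ((p and r) implies p), w1
3. p and r, w1
4. not p, w1
5. p, w1
6. r, w1
Accessibility: w0Rw0, w0Rw1, w1Rw1
Branch closes: p and not p both at w1.
Every branch of the negation's tableau closes; the branch above is one of them.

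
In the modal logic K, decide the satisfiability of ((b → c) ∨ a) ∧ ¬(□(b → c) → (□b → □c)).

Unsatisfiable (every branch closes)

1. ((b → c) ∨ a) ∧ ¬(□(b → c) → (□b → □c)), u
2. (b → c) ∨ a, u
3. ¬(□(b → c) → (□b → □c)), u
4. □(b → c), u
5. ¬(□b → □c), u
6. □b, u
7. ¬□c, u
8. b → c, u
9. c, u
10. ¬c, v
11. b → c, v
12. b, v
13. c, v
Accessibility: uRv
Branch closes: c and ¬c both at v.
Every branch closes; the branch above is one of them.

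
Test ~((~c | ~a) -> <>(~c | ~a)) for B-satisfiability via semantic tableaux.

No, unsatisfiable

1. ~((~c | ~a) -> <>(~c | ~a)), w0
2. ~c | ~a, w0   [~->-rule on 1]
3. ~<>(~c | ~a), w0   [~->-rule on 1]
4. ~(~c | ~a), w0   [~<>-rule on 3 via w0Rw0]
5. c, w0   [~|-rule on 4]
6. a, w0   [~|-rule on 4]
7. ~a, w0   [|-rule on 2 (branches; this branch)]
Accessibility: w0Rw0
Branch closes: a and ~a both at w0.
Every branch closes; the branch above is one of them.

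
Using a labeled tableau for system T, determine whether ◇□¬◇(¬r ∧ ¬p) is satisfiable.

1. ◇□¬◇(¬r ∧ ¬p), 0
2. □¬◇(¬r ∧ ¬p), 1
3. ¬◇(¬r ∧ ¬p), 1
4. ¬(¬r ∧ ¬p), 1
5. p, 1
Accessibility: 0R0, 0R1, 1R1

Satisfiable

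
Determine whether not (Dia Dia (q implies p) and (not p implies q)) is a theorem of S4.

Tableau for the negation Dia Dia (q implies p) and (not p implies q):
1. Dia Dia (q implies p) and (not p implies q), u
2. Dia Dia (q implies p), u
3. not p implies q, u
4. q, u
5. Dia (q implies p), v
6. q implies p, w
7. p, w
Accessibility: uRu, uRv, uRw, vRv, vRw, wRw
The negation has an open branch (countermodel exists).

Invalid (countermodel exists)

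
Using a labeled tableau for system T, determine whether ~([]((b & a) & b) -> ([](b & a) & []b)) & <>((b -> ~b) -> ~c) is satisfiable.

Unsatisfiable

1. ~([]((b & a) & b) -> ([](b & a) & []b)) & <>((b -> ~b) -> ~c), w0
2. ~([]((b & a) & b) -> ([](b & a) & []b)), w0
3. <>((b -> ~b) -> ~c), w0
4. []((b & a) & b), w0
5. ~([](b & a) & []b), w0
6. (b & a) & b, w0
7. b & a, w0
8. b, w0
9. a, w0
10. ~[](b & a), w0
11. (b -> ~b) -> ~c, w1
12. (b & a) & b, w1
13. b & a, w1
14. b, w1
15. a, w1
16. ~(b -> ~b), w1
17. ~(b & a), w2
18. (b & a) & b, w2
19. b & a, w2
20. b, w2
21. a, w2
22. ~a, w2
Accessibility: w0Rw0, w0Rw1, w0Rw2, w1Rw1, w2Rw2
Branch closes: a and ~a both at w2.
(One branch shown.) All branches close.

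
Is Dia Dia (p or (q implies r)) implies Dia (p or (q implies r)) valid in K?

Tableau for the negation not (Dia Dia (p or (q implies r)) implies Dia (p or (q implies r))):
1. not (Dia Dia (p or (q implies r)) implies Dia (p or (q implies r))), u
2. Dia Dia (p or (q implies r)), u   [neg-implies-rule on 1]
3. not Dia (p or (q implies r)), u   [neg-implies-rule on 1]
4. Dia (p or (q implies r)), v   [Dia-rule on 2: fresh world v, uRv]
5. not (p or (q implies r)), v   [neg-Dia-rule on 3 via uRv]
6. not p, v   [neg-or-rule on 5]
7. not (q implies r), v   [neg-or-rule on 5]
8. q, v   [neg-implies-rule on 7]
9. not r, v   [neg-implies-rule on 7]
10. p or (q implies r), w   [Dia-rule on 4: fresh world w, vRw]
11. q implies r, w   [or-rule on 10 (branches; this branch)]
12. r, w   [implies-rule on 11 (branches; this branch)]
Accessibility: uRv, vRw
The negation has an open branch (countermodel exists).

Not valid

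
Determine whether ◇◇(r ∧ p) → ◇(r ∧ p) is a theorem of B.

Tableau for the negation ¬(◇◇(r ∧ p) → ◇(r ∧ p)):
1. ¬(◇◇(r ∧ p) → ◇(r ∧ p)), w0
2. ◇◇(r ∧ p), w0
3. ¬◇(r ∧ p), w0
4. ¬(r ∧ p), w0
5. ¬p, w0
6. ◇(r ∧ p), w1
7. ¬(r ∧ p), w1
8. ¬p, w1
9. r ∧ p, w2
10. r, w2
11. p, w2
Accessibility: w0Rw0, w0Rw1, w1Rw0, w1Rw1, w1Rw2, w2Rw1, w2Rw2
The negation has an open branch (countermodel exists).

Not valid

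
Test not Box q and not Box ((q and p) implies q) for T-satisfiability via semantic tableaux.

1. not Box q and not Box ((q and p) implies q), u
2. not Box q, u   [and-rule on 1]
3. not Box ((q and p) implies q), u   [and-rule on 1]
4. not q, v   [neg-Box-rule on 2: fresh world v, uRv]
5. not ((q and p) implies q), w   [neg-Box-rule on 3: fresh world w, uRw]
6. q and p, w   [neg-implies-rule on 5]
7. not q, w   [neg-implies-rule on 5]
8. q, w   [and-rule on 6]
9. p, w   [and-rule on 6]
Accessibility: uRu, uRv, uRw, vRv, wRw
Branch closes: q and not q both at w.
(One branch shown.) All branches close.

No, unsatisfiable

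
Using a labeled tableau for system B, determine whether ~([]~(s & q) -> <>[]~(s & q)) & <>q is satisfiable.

1. ~([]~(s & q) -> <>[]~(s & q)) & <>q, w0
2. ~([]~(s & q) -> <>[]~(s & q)), w0
3. <>q, w0
4. []~(s & q), w0
5. ~<>[]~(s & q), w0
6. ~(s & q), w0
7. ~[]~(s & q), w0
8. ~q, w0
9. q, w1
10. ~(s & q), w1
11. ~[]~(s & q), w1
12. ~s, w1
13. s & q, w2
14. s, w2
15. q, w2
16. ~(s & q), w2
17. ~[]~(s & q), w2
18. ~q, w2
Accessibility: w0Rw0, w0Rw1, w0Rw2, w1Rw0, w1Rw1, w2Rw0, w2Rw2
Branch closes: q and ~q both at w2.
Every branch closes; the branch above is one of them.

Unsatisfiable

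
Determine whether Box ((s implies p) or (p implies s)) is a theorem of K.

Tableau for the negation not Box ((s implies p) or (p implies s)):
1. not Box ((s implies p) or (p implies s)), w0
2. not ((s implies p) or (p implies s)), w1   [neg-Box-rule on 1: fresh world w1, w0Rw1]
3. not (s implies p), w1   [neg-or-rule on 2]
4. not (p implies s), w1   [neg-or-rule on 2]
5. s, w1   [neg-implies-rule on 3]
6. not p, w1   [neg-implies-rule on 3]
7. p, w1   [neg-implies-rule on 4]
8. not s, w1   [neg-implies-rule on 4]
Accessibility: w0Rw1
Branch closes: p and not p both at w1.
All branches of the negation close; one closing branch shown above.

Valid in K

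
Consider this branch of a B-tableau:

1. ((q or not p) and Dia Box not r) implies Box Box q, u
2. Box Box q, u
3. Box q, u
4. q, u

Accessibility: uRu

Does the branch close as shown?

No atom appears with both signs at the same world.

No, open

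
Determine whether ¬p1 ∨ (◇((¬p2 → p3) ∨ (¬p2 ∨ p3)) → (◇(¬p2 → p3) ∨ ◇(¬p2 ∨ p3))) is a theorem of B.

Valid

Tableau for the negation ¬(¬p1 ∨ (◇((¬p2 → p3) ∨ (¬p2 ∨ p3)) → (◇(¬p2 → p3) ∨ ◇(¬p2 ∨ p3)))):
1. ¬(¬p1 ∨ (◇((¬p2 → p3) ∨ (¬p2 ∨ p3)) → (◇(¬p2 → p3) ∨ ◇(¬p2 ∨ p3)))), u
2. p1, u
3. ¬(◇((¬p2 → p3) ∨ (¬p2 ∨ p3)) → (◇(¬p2 → p3) ∨ ◇(¬p2 ∨ p3))), u
4. ◇((¬p2 → p3) ∨ (¬p2 ∨ p3)), u
5. ¬(◇(¬p2 → p3) ∨ ◇(¬p2 ∨ p3)), u
6. ¬◇(¬p2 → p3), u
7. ¬◇(¬p2 ∨ p3), u
8. ¬(¬p2 → p3), u
9. ¬p2, u
10. ¬p3, u
11. ¬(¬p2 ∨ p3), u
12. p2, u
Accessibility: uRu
Branch closes: p2 and ¬p2 both at u.
Every branch of the negation's tableau closes; the branch above is one of them.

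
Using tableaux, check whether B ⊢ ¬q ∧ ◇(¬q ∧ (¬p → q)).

No, not valid

Tableau for the negation ¬(¬q ∧ ◇(¬q ∧ (¬p → q))):
1. ¬(¬q ∧ ◇(¬q ∧ (¬p → q))), 0
2. ¬◇(¬q ∧ (¬p → q)), 0   [¬∧-rule on 1 (branches; this branch)]
3. ¬(¬q ∧ (¬p → q)), 0   [¬◇-rule on 2 via 0R0]
4. ¬(¬p → q), 0   [¬∧-rule on 3 (branches; this branch)]
5. ¬p, 0   [¬→-rule on 4]
6. ¬q, 0   [¬→-rule on 4]
Accessibility: 0R0
The negation has an open branch (countermodel exists).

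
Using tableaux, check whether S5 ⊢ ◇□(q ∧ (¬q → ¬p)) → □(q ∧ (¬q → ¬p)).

Tableau for the negation ¬(◇□(q ∧ (¬q → ¬p)) → □(q ∧ (¬q → ¬p))):
1. ¬(◇□(q ∧ (¬q → ¬p)) → □(q ∧ (¬q → ¬p))), u
2. ◇□(q ∧ (¬q → ¬p)), u
3. ¬□(q ∧ (¬q → ¬p)), u
4. □(q ∧ (¬q → ¬p)), v
5. q ∧ (¬q → ¬p), u
6. q, u
7. ¬q → ¬p, u
8. q ∧ (¬q → ¬p), v
9. q, v
10. ¬q → ¬p, v
11. ¬p, u
12. ¬p, v
13. ¬(q ∧ (¬q → ¬p)), w
14. q ∧ (¬q → ¬p), w
15. q, w
16. ¬q → ¬p, w
17. ¬(¬q → ¬p), w
18. ¬q, w
19. p, w
Accessibility: uRu, uRv, uRw, vRu, vRv, vRw, wRu, wRv, wRw
Branch closes: q and ¬q both at w.
All branches of the negation close; one closing branch shown above.

Yes, valid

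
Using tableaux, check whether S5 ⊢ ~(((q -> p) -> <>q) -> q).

Invalid (countermodel exists)

Tableau for the negation ((q -> p) -> <>q) -> q:
1. ((q -> p) -> <>q) -> q, u
2. q, u   [->-rule on 1 (branches; this branch)]
Accessibility: uRu
The negation has an open branch (countermodel exists).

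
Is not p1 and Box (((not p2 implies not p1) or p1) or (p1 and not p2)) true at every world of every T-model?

Tableau for the negation not (not p1 and Box (((not p2 implies not p1) or p1) or (p1 and not p2))):
1. not (not p1 and Box (((not p2 implies not p1) or p1) or (p1 and not p2))), 0
2. p1, 0
Accessibility: 0R0
The negation has an open branch (countermodel exists).

Invalid (countermodel exists)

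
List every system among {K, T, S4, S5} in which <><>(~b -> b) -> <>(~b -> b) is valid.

S4, S5

S4-tableau for the negation ~(<><>(~b -> b) -> <>(~b -> b)):
1. ~(<><>(~b -> b) -> <>(~b -> b)), w0
2. <><>(~b -> b), w0
3. ~<>(~b -> b), w0
4. ~(~b -> b), w0
5. ~b, w0
6. <>(~b -> b), w1
7. ~(~b -> b), w1
8. ~b, w1
9. ~b -> b, w2
10. ~(~b -> b), w2
11. ~b, w2
12. b, w2
Accessibility: w0Rw0, w0Rw1, w0Rw2, w1Rw1, w1Rw2, w2Rw2
Branch closes: b and ~b both at w2.
Every branch closes (one shown): valid in S4, hence also in S5 (every theorem of S4 is a theorem of S5).
T-tableau for the negation ~(<><>(~b -> b) -> <>(~b -> b)):
1. ~(<><>(~b -> b) -> <>(~b -> b)), w0
2. <><>(~b -> b), w0
3. ~<>(~b -> b), w0
4. ~(~b -> b), w0
5. ~b, w0
6. <>(~b -> b), w1
7. ~(~b -> b), w1
8. ~b, w1
9. ~b -> b, w2
10. b, w2
Accessibility: w0Rw0, w0Rw1, w1Rw1, w1Rw2, w2Rw2
Complete open branch: countermodel on a T-frame, so not valid in T, nor in K (the same frame is also a K-frame).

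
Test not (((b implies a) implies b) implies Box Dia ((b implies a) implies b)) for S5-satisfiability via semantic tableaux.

No, unsatisfiable

1. not (((b implies a) implies b) implies Box Dia ((b implies a) implies b)), u
2. (b implies a) implies b, u   [neg-implies-rule on 1]
3. not Box Dia ((b implies a) implies b), u   [neg-implies-rule on 1]
4. not (b implies a), u   [implies-rule on 2 (branches; this branch)]
5. b, u   [neg-implies-rule on 4]
6. not a, u   [neg-implies-rule on 4]
7. not Dia ((b implies a) implies b), v   [neg-Box-rule on 3: fresh world v, uRv]
8. not ((b implies a) implies b), u   [neg-Dia-rule on 7 via vRu]
9. b implies a, u   [neg-implies-rule on 8]
10. not b, u   [neg-implies-rule on 8]
Accessibility: uRu, uRv, vRu, vRv
Branch closes: b and not b both at u.
Every branch closes; the branch above is one of them.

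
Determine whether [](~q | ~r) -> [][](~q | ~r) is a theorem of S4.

Tableau for the negation ~([](~q | ~r) -> [][](~q | ~r)):
1. ~([](~q | ~r) -> [][](~q | ~r)), w0
2. [](~q | ~r), w0   [~->-rule on 1]
3. ~[][](~q | ~r), w0   [~->-rule on 1]
4. ~q | ~r, w0   [[]-rule on 2 via w0Rw0]
5. ~r, w0   [|-rule on 4 (branches; this branch)]
6. ~[](~q | ~r), w1   [~[]-rule on 3: fresh world w1, w0Rw1]
7. ~q | ~r, w1   [[]-rule on 2 via w0Rw1]
8. ~r, w1   [|-rule on 7 (branches; this branch)]
9. ~(~q | ~r), w2   [~[]-rule on 6: fresh world w2, w1Rw2]
10. q, w2   [~|-rule on 9]
11. r, w2   [~|-rule on 9]
12. ~q | ~r, w2   [[]-rule on 2 via w0Rw2]
13. ~r, w2   [|-rule on 12 (branches; this branch)]
Accessibility: w0Rw0, w0Rw1, w0Rw2, w1Rw1, w1Rw2, w2Rw2
Branch closes: r and ~r both at w2.
Every branch of the negation's tableau closes; the branch above is one of them.

Valid in S4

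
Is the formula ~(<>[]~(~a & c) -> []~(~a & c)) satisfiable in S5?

1. ~(<>[]~(~a & c) -> []~(~a & c)), u
2. <>[]~(~a & c), u
3. ~[]~(~a & c), u
4. []~(~a & c), v
5. ~(~a & c), u
6. ~(~a & c), v
7. ~c, u
8. ~c, v
9. ~a & c, w
10. ~a, w
11. c, w
12. ~(~a & c), w
13. ~c, w
Accessibility: uRu, uRv, uRw, vRu, vRv, vRw, wRu, wRv, wRw
Branch closes: c and ~c both at w.
(One branch shown.) All branches close.

Unsatisfiable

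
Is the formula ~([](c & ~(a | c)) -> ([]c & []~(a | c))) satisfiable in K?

1. ~([](c & ~(a | c)) -> ([]c & []~(a | c))), w0
2. [](c & ~(a | c)), w0
3. ~([]c & []~(a | c)), w0
4. ~[]~(a | c), w0
5. a | c, w1
6. c & ~(a | c), w1
7. c, w1
8. ~(a | c), w1
9. ~a, w1
10. ~c, w1
Accessibility: w0Rw1
Branch closes: c and ~c both at w1.
All branches of the tableau close; one closing branch shown above.

Unsatisfiable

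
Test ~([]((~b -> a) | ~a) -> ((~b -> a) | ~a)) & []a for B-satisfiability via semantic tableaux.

Unsatisfiable

1. ~([]((~b -> a) | ~a) -> ((~b -> a) | ~a)) & []a, 0
2. ~([]((~b -> a) | ~a) -> ((~b -> a) | ~a)), 0
3. []a, 0
4. []((~b -> a) | ~a), 0
5. ~((~b -> a) | ~a), 0
6. ~(~b -> a), 0
7. a, 0
8. ~b, 0
9. ~a, 0
Accessibility: 0R0
Branch closes: a and ~a both at 0.
Every branch closes; the branch above is one of them.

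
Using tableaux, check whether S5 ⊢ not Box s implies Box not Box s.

Valid

Tableau for the negation not (not Box s implies Box not Box s):
1. not (not Box s implies Box not Box s), 0
2. not Box s, 0   [neg-implies-rule on 1]
3. not Box not Box s, 0   [neg-implies-rule on 1]
4. not s, 1   [neg-Box-rule on 2: fresh world 1, 0R1]
5. Box s, 2   [neg-Box-rule on 3: fresh world 2, 0R2]
6. s, 0   [Box-rule on 5 via 2R0]
7. s, 1   [Box-rule on 5 via 2R1]
Accessibility: 0R0, 0R1, 0R2, 1R0, 1R1, 1R2, 2R0, 2R1, 2R2
Branch closes: s and not s both at 1.
Every branch of the negation's tableau closes; the branch above is one of them.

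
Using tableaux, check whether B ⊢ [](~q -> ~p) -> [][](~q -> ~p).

Tableau for the negation ~([](~q -> ~p) -> [][](~q -> ~p)):
1. ~([](~q -> ~p) -> [][](~q -> ~p)), w0
2. [](~q -> ~p), w0
3. ~[][](~q -> ~p), w0
4. ~q -> ~p, w0
5. ~p, w0
6. ~[](~q -> ~p), w1
7. ~q -> ~p, w1
8. ~p, w1
9. ~(~q -> ~p), w2
10. ~q, w2
11. p, w2
Accessibility: w0Rw0, w0Rw1, w1Rw0, w1Rw1, w1Rw2, w2Rw1, w2Rw2
The negation has an open branch (countermodel exists).

No, not valid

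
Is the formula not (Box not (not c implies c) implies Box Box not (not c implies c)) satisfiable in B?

Yes, satisfiable

1. not (Box not (not c implies c) implies Box Box not (not c implies c)), u
2. Box not (not c implies c), u
3. not Box Box not (not c implies c), u
4. not (not c implies c), u
5. not c, u
6. not Box not (not c implies c), v
7. not (not c implies c), v
8. not c, v
9. not c implies c, w
10. c, w
Accessibility: uRu, uRv, vRu, vRv, vRw, wRv, wRw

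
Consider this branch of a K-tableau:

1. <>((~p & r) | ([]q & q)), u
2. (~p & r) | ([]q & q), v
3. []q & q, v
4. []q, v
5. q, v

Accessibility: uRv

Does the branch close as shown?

No atom appears with both signs at the same world.

No, open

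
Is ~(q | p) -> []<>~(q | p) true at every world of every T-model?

No, not valid

Tableau for the negation ~(~(q | p) -> []<>~(q | p)):
1. ~(~(q | p) -> []<>~(q | p)), 0
2. ~(q | p), 0
3. ~[]<>~(q | p), 0
4. ~q, 0
5. ~p, 0
6. ~<>~(q | p), 1
7. q | p, 1
8. p, 1
Accessibility: 0R0, 0R1, 1R1
The negation has an open branch (countermodel exists).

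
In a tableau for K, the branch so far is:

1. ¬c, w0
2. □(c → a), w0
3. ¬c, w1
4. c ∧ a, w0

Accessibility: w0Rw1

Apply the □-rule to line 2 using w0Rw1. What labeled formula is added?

c → a, w1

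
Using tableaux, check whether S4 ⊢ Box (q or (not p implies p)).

No, not valid

Tableau for the negation not Box (q or (not p implies p)):
1. not Box (q or (not p implies p)), 0
2. not (q or (not p implies p)), 1   [neg-Box-rule on 1: fresh world 1, 0R1]
3. not q, 1   [neg-or-rule on 2]
4. not (not p implies p), 1   [neg-or-rule on 2]
5. not p, 1   [neg-implies-rule on 4]
Accessibility: 0R0, 0R1, 1R1
The negation has an open branch (countermodel exists).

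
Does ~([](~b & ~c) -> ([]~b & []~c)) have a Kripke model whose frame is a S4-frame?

1. ~([](~b & ~c) -> ([]~b & []~c)), w0
2. [](~b & ~c), w0   [~->-rule on 1]
3. ~([]~b & []~c), w0   [~->-rule on 1]
4. ~b & ~c, w0   [[]-rule on 2 via w0Rw0]
5. ~b, w0   [&-rule on 4]
6. ~c, w0   [&-rule on 4]
7. ~[]~c, w0   [~&-rule on 3 (branches; this branch)]
8. c, w1   [~[]-rule on 7: fresh world w1, w0Rw1]
9. ~b & ~c, w1   [[]-rule on 2 via w0Rw1]
10. ~b, w1   [&-rule on 9]
11. ~c, w1   [&-rule on 9]
Accessibility: w0Rw0, w0Rw1, w1Rw1
Branch closes: c and ~c both at w1.
Every branch closes; the branch above is one of them.

Unsatisfiable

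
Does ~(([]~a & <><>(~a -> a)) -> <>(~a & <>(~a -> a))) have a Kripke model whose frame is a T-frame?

Unsatisfiable

1. ~(([]~a & <><>(~a -> a)) -> <>(~a & <>(~a -> a))), w0
2. []~a & <><>(~a -> a), w0
3. ~<>(~a & <>(~a -> a)), w0
4. []~a, w0
5. <><>(~a -> a), w0
6. ~(~a & <>(~a -> a)), w0
7. ~a, w0
8. ~<>(~a -> a), w0
9. ~(~a -> a), w0
10. <>(~a -> a), w1
11. ~(~a & <>(~a -> a)), w1
12. ~a, w1
13. ~(~a -> a), w1
14. ~<>(~a -> a), w1
15. ~a -> a, w2
16. ~(~a -> a), w2
17. ~a, w2
18. a, w2
Accessibility: w0Rw0, w0Rw1, w1Rw1, w1Rw2, w2Rw2
Branch closes: a and ~a both at w2.
(One branch shown.) All branches close.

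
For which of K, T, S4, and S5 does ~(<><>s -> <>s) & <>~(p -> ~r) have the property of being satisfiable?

T-tableau for the formula:
1. ~(<><>s -> <>s) & <>~(p -> ~r), u
2. ~(<><>s -> <>s), u
3. <>~(p -> ~r), u
4. <><>s, u
5. ~<>s, u
6. ~s, u
7. ~(p -> ~r), v
8. p, v
9. r, v
10. ~s, v
11. <>s, w
12. ~s, w
13. s, x
Accessibility: uRu, uRv, uRw, vRv, wRw, wRx, xRx
Complete open branch: satisfiable in T, hence also in K (this T-model is also a K-model).
S4-tableau for the formula:
1. ~(<><>s -> <>s) & <>~(p -> ~r), u
2. ~(<><>s -> <>s), u
3. <>~(p -> ~r), u
4. <><>s, u
5. ~<>s, u
6. ~s, u
7. ~(p -> ~r), v
8. p, v
9. r, v
10. ~s, v
11. <>s, w
12. ~s, w
13. s, x
14. ~s, x
Accessibility: uRu, uRv, uRw, uRx, vRv, wRw, wRx, xRx
Branch closes: s and ~s both at x.
Every branch closes (one shown): unsatisfiable in S4, hence also in S5 (every S5-frame is an S4-frame).

K, T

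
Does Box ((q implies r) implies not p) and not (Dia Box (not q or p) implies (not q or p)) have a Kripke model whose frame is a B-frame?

No, unsatisfiable

1. Box ((q implies r) implies not p) and not (Dia Box (not q or p) implies (not q or p)), w0
2. Box ((q implies r) implies not p), w0   [and-rule on 1]
3. not (Dia Box (not q or p) implies (not q or p)), w0   [and-rule on 1]
4. Dia Box (not q or p), w0   [neg-implies-rule on 3]
5. not (not q or p), w0   [neg-implies-rule on 3]
6. q, w0   [neg-or-rule on 5]
7. not p, w0   [neg-or-rule on 5]
8. (q implies r) implies not p, w0   [Box-rule on 2 via w0Rw0]
9. not (q implies r), w0   [implies-rule on 8 (branches; this branch)]
10. not r, w0   [neg-implies-rule on 9]
11. Box (not q or p), w1   [Dia-rule on 4: fresh world w1, w0Rw1]
12. (q implies r) implies not p, w1   [Box-rule on 2 via w0Rw1]
13. not q or p, w0   [Box-rule on 11 via w1Rw0]
14. not q or p, w1   [Box-rule on 11 via w1Rw1]
15. not (q implies r), w1   [implies-rule on 12 (branches; this branch)]
16. q, w1   [neg-implies-rule on 15]
17. not r, w1   [neg-implies-rule on 15]
18. p, w0   [or-rule on 13 (branches; this branch)]
Accessibility: w0Rw0, w0Rw1, w1Rw0, w1Rw1
Branch closes: p and not p both at w0.
(One branch shown.) All branches close.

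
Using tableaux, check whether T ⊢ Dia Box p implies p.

Tableau for the negation not (Dia Box p implies p):
1. not (Dia Box p implies p), u
2. Dia Box p, u
3. not p, u
4. Box p, v
5. p, v
Accessibility: uRu, uRv, vRv
The negation has an open branch (countermodel exists).

Invalid (countermodel exists)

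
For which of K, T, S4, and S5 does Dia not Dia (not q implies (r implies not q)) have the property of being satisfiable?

K

K-tableau for the formula:
1. Dia not Dia (not q implies (r implies not q)), u
2. not Dia (not q implies (r implies not q)), v   [Dia-rule on 1: fresh world v, uRv]
Accessibility: uRv
Complete open branch: satisfiable in K.
T-tableau for the formula:
1. Dia not Dia (not q implies (r implies not q)), u
2. not Dia (not q implies (r implies not q)), v   [Dia-rule on 1: fresh world v, uRv]
3. not (not q implies (r implies not q)), v   [neg-Dia-rule on 2 via vRv]
4. not q, v   [neg-implies-rule on 3]
5. not (r implies not q), v   [neg-implies-rule on 3]
6. r, v   [neg-implies-rule on 5]
7. q, v   [neg-implies-rule on 5]
Accessibility: uRu, uRv, vRv
Branch closes: q and not q both at v.
Every branch closes (one shown): unsatisfiable in T, hence also in S4, S5 (every S4/S5-frame is a T-frame).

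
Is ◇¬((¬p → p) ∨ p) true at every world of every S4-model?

Invalid (countermodel exists)

Tableau for the negation ¬◇¬((¬p → p) ∨ p):
1. ¬◇¬((¬p → p) ∨ p), w0
2. (¬p → p) ∨ p, w0
3. p, w0
Accessibility: w0Rw0
The negation has an open branch (countermodel exists).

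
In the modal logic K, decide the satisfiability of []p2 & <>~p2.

1. []p2 & <>~p2, 0
2. []p2, 0   [&-rule on 1]
3. <>~p2, 0   [&-rule on 1]
4. ~p2, 1   [<>-rule on 3: fresh world 1, 0R1]
5. p2, 1   [[]-rule on 2 via 0R1]
Accessibility: 0R1
Branch closes: p2 and ~p2 both at 1.
(One branch shown.) All branches close.

Unsatisfiable (every branch closes)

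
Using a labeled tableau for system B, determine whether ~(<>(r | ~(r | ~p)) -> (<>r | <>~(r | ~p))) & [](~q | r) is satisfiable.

Unsatisfiable (every branch closes)

1. ~(<>(r | ~(r | ~p)) -> (<>r | <>~(r | ~p))) & [](~q | r), w0
2. ~(<>(r | ~(r | ~p)) -> (<>r | <>~(r | ~p))), w0   [&-rule on 1]
3. [](~q | r), w0   [&-rule on 1]
4. <>(r | ~(r | ~p)), w0   [~->-rule on 2]
5. ~(<>r | <>~(r | ~p)), w0   [~->-rule on 2]
6. ~<>r, w0   [~|-rule on 5]
7. ~<>~(r | ~p), w0   [~|-rule on 5]
8. ~q | r, w0   [[]-rule on 3 via w0Rw0]
9. ~r, w0   [~<>-rule on 6 via w0Rw0]
10. r | ~p, w0   [~<>-rule on 7 via w0Rw0]
11. ~q, w0   [|-rule on 8 (branches; this branch)]
12. ~p, w0   [|-rule on 10 (branches; this branch)]
13. r | ~(r | ~p), w1   [<>-rule on 4: fresh world w1, w0Rw1]
14. ~q | r, w1   [[]-rule on 3 via w0Rw1]
15. ~r, w1   [~<>-rule on 6 via w0Rw1]
16. r | ~p, w1   [~<>-rule on 7 via w0Rw1]
17. ~(r | ~p), w1   [|-rule on 13 (branches; this branch)]
18. p, w1   [~|-rule on 17]
19. ~q, w1   [|-rule on 14 (branches; this branch)]
20. ~p, w1   [|-rule on 16 (branches; this branch)]
Accessibility: w0Rw0, w0Rw1, w1Rw0, w1Rw1
Branch closes: p and ~p both at w1.
All branches of the tableau close; one closing branch shown above.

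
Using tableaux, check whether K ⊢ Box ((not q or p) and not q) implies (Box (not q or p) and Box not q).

Tableau for the negation not (Box ((not q or p) and not q) implies (Box (not q or p) and Box not q)):
1. not (Box ((not q or p) and not q) implies (Box (not q or p) and Box not q)), 0
2. Box ((not q or p) and not q), 0
3. not (Box (not q or p) and Box not q), 0
4. not Box (not q or p), 0
5. not (not q or p), 1
6. q, 1
7. not p, 1
8. (not q or p) and not q, 1
9. not q or p, 1
10. not q, 1
Accessibility: 0R1
Branch closes: q and not q both at 1.
All branches of the negation close; one closing branch shown above.

Valid in K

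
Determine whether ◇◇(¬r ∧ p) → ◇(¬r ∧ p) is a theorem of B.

No, not valid

Tableau for the negation ¬(◇◇(¬r ∧ p) → ◇(¬r ∧ p)):
1. ¬(◇◇(¬r ∧ p) → ◇(¬r ∧ p)), 0
2. ◇◇(¬r ∧ p), 0
3. ¬◇(¬r ∧ p), 0
4. ¬(¬r ∧ p), 0
5. ¬p, 0
6. ◇(¬r ∧ p), 1
7. ¬(¬r ∧ p), 1
8. ¬p, 1
9. ¬r ∧ p, 2
10. ¬r, 2
11. p, 2
Accessibility: 0R0, 0R1, 1R0, 1R1, 1R2, 2R1, 2R2
The negation has an open branch (countermodel exists).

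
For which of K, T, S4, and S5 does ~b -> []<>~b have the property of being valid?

S5

S4-tableau for the negation ~(~b -> []<>~b):
1. ~(~b -> []<>~b), 0
2. ~b, 0
3. ~[]<>~b, 0
4. ~<>~b, 1
5. b, 1
Accessibility: 0R0, 0R1, 1R1
Complete open branch: countermodel on an S4-frame, so not valid in S4, nor in K, T (the same frame is also a K-frame and a T-frame).
S5-tableau for the negation ~(~b -> []<>~b):
1. ~(~b -> []<>~b), 0
2. ~b, 0
3. ~[]<>~b, 0
4. ~<>~b, 1
5. b, 0
Accessibility: 0R0, 0R1, 1R0, 1R1
Branch closes: b and ~b both at 0.
Every branch closes (one shown): valid in S5.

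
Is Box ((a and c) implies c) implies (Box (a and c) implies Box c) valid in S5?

Tableau for the negation not (Box ((a and c) implies c) implies (Box (a and c) implies Box c)):
1. not (Box ((a and c) implies c) implies (Box (a and c) implies Box c)), u
2. Box ((a and c) implies c), u   [neg-implies-rule on 1]
3. not (Box (a and c) implies Box c), u   [neg-implies-rule on 1]
4. Box (a and c), u   [neg-implies-rule on 3]
5. not Box c, u   [neg-implies-rule on 3]
6. (a and c) implies c, u   [Box-rule on 2 via uRu]
7. a and c, u   [Box-rule on 4 via uRu]
8. a, u   [and-rule on 7]
9. c, u   [and-rule on 7]
10. not c, v   [neg-Box-rule on 5: fresh world v, uRv]
11. (a and c) implies c, v   [Box-rule on 2 via uRv]
12. a and c, v   [Box-rule on 4 via uRv]
13. a, v   [and-rule on 12]
14. c, v   [and-rule on 12]
Accessibility: uRu, uRv, vRu, vRv
Branch closes: c and not c both at v.
Every branch of the negation's tableau closes; the branch above is one of them.

Valid in S5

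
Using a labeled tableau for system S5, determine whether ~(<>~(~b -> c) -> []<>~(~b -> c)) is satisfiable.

Unsatisfiable (every branch closes)

1. ~(<>~(~b -> c) -> []<>~(~b -> c)), w0
2. <>~(~b -> c), w0   [~->-rule on 1]
3. ~[]<>~(~b -> c), w0   [~->-rule on 1]
4. ~(~b -> c), w1   [<>-rule on 2: fresh world w1, w0Rw1]
5. ~b, w1   [~->-rule on 4]
6. ~c, w1   [~->-rule on 4]
7. ~<>~(~b -> c), w2   [~[]-rule on 3: fresh world w2, w0Rw2]
8. ~b -> c, w0   [~<>-rule on 7 via w2Rw0]
9. ~b -> c, w1   [~<>-rule on 7 via w2Rw1]
10. ~b -> c, w2   [~<>-rule on 7 via w2Rw2]
11. c, w0   [->-rule on 8 (branches; this branch)]
12. c, w1   [->-rule on 9 (branches; this branch)]
Accessibility: w0Rw0, w0Rw1, w0Rw2, w1Rw0, w1Rw1, w1Rw2, w2Rw0, w2Rw1, w2Rw2
Branch closes: c and ~c both at w1.
(One branch shown.) All branches close.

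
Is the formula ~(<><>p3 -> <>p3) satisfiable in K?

Yes, satisfiable

1. ~(<><>p3 -> <>p3), w0
2. <><>p3, w0
3. ~<>p3, w0
4. <>p3, w1
5. ~p3, w1
6. p3, w2
Accessibility: w0Rw1, w1Rw2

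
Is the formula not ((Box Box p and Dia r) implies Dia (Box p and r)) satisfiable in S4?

1. not ((Box Box p and Dia r) implies Dia (Box p and r)), w0
2. Box Box p and Dia r, w0
3. not Dia (Box p and r), w0
4. Box Box p, w0
5. Dia r, w0
6. not (Box p and r), w0
7. Box p, w0
8. p, w0
9. not r, w0
10. r, w1
11. not (Box p and r), w1
12. Box p, w1
13. p, w1
14. not Box p, w1
15. not p, w2
16. not (Box p and r), w2
17. Box p, w2
18. p, w2
Accessibility: w0Rw0, w0Rw1, w0Rw2, w1Rw1, w1Rw2, w2Rw2
Branch closes: p and not p both at w2.
(One branch shown.) All branches close.

Unsatisfiable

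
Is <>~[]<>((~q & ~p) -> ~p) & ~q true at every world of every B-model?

Invalid (countermodel exists)

Tableau for the negation ~(<>~[]<>((~q & ~p) -> ~p) & ~q):
1. ~(<>~[]<>((~q & ~p) -> ~p) & ~q), u
2. q, u
Accessibility: uRu
The negation has an open branch (countermodel exists).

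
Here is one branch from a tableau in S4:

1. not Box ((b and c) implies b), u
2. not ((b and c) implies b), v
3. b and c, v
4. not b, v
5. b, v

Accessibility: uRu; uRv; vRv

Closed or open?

Closed

Both b and not b appear at v.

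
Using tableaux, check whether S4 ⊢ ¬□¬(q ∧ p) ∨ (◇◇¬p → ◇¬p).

Valid in S4

Tableau for the negation ¬(¬□¬(q ∧ p) ∨ (◇◇¬p → ◇¬p)):
1. ¬(¬□¬(q ∧ p) ∨ (◇◇¬p → ◇¬p)), u
2. □¬(q ∧ p), u
3. ¬(◇◇¬p → ◇¬p), u
4. ◇◇¬p, u
5. ¬◇¬p, u
6. ¬(q ∧ p), u
7. p, u
8. ¬q, u
9. ◇¬p, v
10. ¬(q ∧ p), v
11. p, v
12. ¬q, v
13. ¬p, w
14. ¬(q ∧ p), w
15. p, w
Accessibility: uRu, uRv, uRw, vRv, vRw, wRw
Branch closes: p and ¬p both at w.
All branches of the negation close; one closing branch shown above.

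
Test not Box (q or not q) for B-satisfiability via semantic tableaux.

Unsatisfiable

1. not Box (q or not q), w0
2. not (q or not q), w1
3. not q, w1
4. q, w1
Accessibility: w0Rw0, w0Rw1, w1Rw0, w1Rw1
Branch closes: q and not q both at w1.
(One branch shown.) All branches close.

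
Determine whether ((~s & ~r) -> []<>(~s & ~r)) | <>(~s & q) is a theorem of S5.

Tableau for the negation ~(((~s & ~r) -> []<>(~s & ~r)) | <>(~s & q)):
1. ~(((~s & ~r) -> []<>(~s & ~r)) | <>(~s & q)), 0
2. ~((~s & ~r) -> []<>(~s & ~r)), 0
3. ~<>(~s & q), 0
4. ~s & ~r, 0
5. ~[]<>(~s & ~r), 0
6. ~s, 0
7. ~r, 0
8. ~(~s & q), 0
9. ~q, 0
10. ~<>(~s & ~r), 1
11. ~(~s & q), 1
12. ~(~s & ~r), 0
13. ~(~s & ~r), 1
14. ~q, 1
15. r, 0
Accessibility: 0R0, 0R1, 1R0, 1R1
Branch closes: r and ~r both at 0.
All branches of the negation close; one closing branch shown above.

Valid in S5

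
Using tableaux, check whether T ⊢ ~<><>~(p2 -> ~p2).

Invalid (countermodel exists)

Tableau for the negation <><>~(p2 -> ~p2):
1. <><>~(p2 -> ~p2), w0
2. <>~(p2 -> ~p2), w1   [<>-rule on 1: fresh world w1, w0Rw1]
3. ~(p2 -> ~p2), w2   [<>-rule on 2: fresh world w2, w1Rw2]
4. p2, w2   [~->-rule on 3]
Accessibility: w0Rw0, w0Rw1, w1Rw1, w1Rw2, w2Rw2
The negation has an open branch (countermodel exists).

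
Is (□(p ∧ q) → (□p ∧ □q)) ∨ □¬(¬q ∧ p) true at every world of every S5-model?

Yes, valid

Tableau for the negation ¬((□(p ∧ q) → (□p ∧ □q)) ∨ □¬(¬q ∧ p)):
1. ¬((□(p ∧ q) → (□p ∧ □q)) ∨ □¬(¬q ∧ p)), 0
2. ¬(□(p ∧ q) → (□p ∧ □q)), 0
3. ¬□¬(¬q ∧ p), 0
4. □(p ∧ q), 0
5. ¬(□p ∧ □q), 0
6. p ∧ q, 0
7. p, 0
8. q, 0
9. ¬□q, 0
10. ¬q ∧ p, 1
11. ¬q, 1
12. p, 1
13. p ∧ q, 1
14. q, 1
Accessibility: 0R0, 0R1, 1R0, 1R1
Branch closes: q and ¬q both at 1.
Every branch of the negation's tableau closes; the branch above is one of them.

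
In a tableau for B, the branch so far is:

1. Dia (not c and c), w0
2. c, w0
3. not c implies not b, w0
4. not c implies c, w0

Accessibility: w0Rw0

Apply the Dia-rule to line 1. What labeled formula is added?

a fresh world w1 with w0Rw1, and not c and c at w1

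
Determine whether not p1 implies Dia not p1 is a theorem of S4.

Valid in S4

Tableau for the negation not (not p1 implies Dia not p1):
1. not (not p1 implies Dia not p1), w0
2. not p1, w0   [neg-implies-rule on 1]
3. not Dia not p1, w0   [neg-implies-rule on 1]
4. p1, w0   [neg-Dia-rule on 3 via w0Rw0]
Accessibility: w0Rw0
Branch closes: p1 and not p1 both at w0.
Every branch of the negation's tableau closes; the branch above is one of them.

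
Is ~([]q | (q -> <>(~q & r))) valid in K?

Not valid

Tableau for the negation []q | (q -> <>(~q & r)):
1. []q | (q -> <>(~q & r)), u
2. q -> <>(~q & r), u   [|-rule on 1 (branches; this branch)]
3. <>(~q & r), u   [->-rule on 2 (branches; this branch)]
4. ~q & r, v   [<>-rule on 3: fresh world v, uRv]
5. ~q, v   [&-rule on 4]
6. r, v   [&-rule on 4]
Accessibility: uRv
The negation has an open branch (countermodel exists).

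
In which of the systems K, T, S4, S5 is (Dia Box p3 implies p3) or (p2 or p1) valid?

S5-tableau for the negation not ((Dia Box p3 implies p3) or (p2 or p1)):
1. not ((Dia Box p3 implies p3) or (p2 or p1)), u
2. not (Dia Box p3 implies p3), u   [neg-or-rule on 1]
3. not (p2 or p1), u   [neg-or-rule on 1]
4. Dia Box p3, u   [neg-implies-rule on 2]
5. not p3, u   [neg-implies-rule on 2]
6. not p2, u   [neg-or-rule on 3]
7. not p1, u   [neg-or-rule on 3]
8. Box p3, v   [Dia-rule on 4: fresh world v, uRv]
9. p3, u   [Box-rule on 8 via vRu]
Accessibility: uRu, uRv, vRu, vRv
Branch closes: p3 and not p3 both at u.
Every branch closes (one shown): valid in S5.
S4-tableau for the negation not ((Dia Box p3 implies p3) or (p2 or p1)):
1. not ((Dia Box p3 implies p3) or (p2 or p1)), u
2. not (Dia Box p3 implies p3), u   [neg-or-rule on 1]
3. not (p2 or p1), u   [neg-or-rule on 1]
4. Dia Box p3, u   [neg-implies-rule on 2]
5. not p3, u   [neg-implies-rule on 2]
6. not p2, u   [neg-or-rule on 3]
7. not p1, u   [neg-or-rule on 3]
8. Box p3, v   [Dia-rule on 4: fresh world v, uRv]
9. p3, v   [Box-rule on 8 via vRv]
Accessibility: uRu, uRv, vRv
Complete open branch: countermodel on an S4-frame, so not valid in S4, nor in K, T (the same frame is also a K-frame and a T-frame).

S5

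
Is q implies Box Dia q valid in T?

No, not valid

Tableau for the negation not (q implies Box Dia q):
1. not (q implies Box Dia q), u
2. q, u
3. not Box Dia q, u
4. not Dia q, v
5. not q, v
Accessibility: uRu, uRv, vRv
The negation has an open branch (countermodel exists).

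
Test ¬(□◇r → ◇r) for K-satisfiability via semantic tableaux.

Satisfiable

1. ¬(□◇r → ◇r), 0
2. □◇r, 0   [¬→-rule on 1]
3. ¬◇r, 0   [¬→-rule on 1]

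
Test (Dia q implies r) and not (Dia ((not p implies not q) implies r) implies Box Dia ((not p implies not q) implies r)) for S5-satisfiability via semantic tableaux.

1. (Dia q implies r) and not (Dia ((not p implies not q) implies r) implies Box Dia ((not p implies not q) implies r)), w0
2. Dia q implies r, w0
3. not (Dia ((not p implies not q) implies r) implies Box Dia ((not p implies not q) implies r)), w0
4. Dia ((not p implies not q) implies r), w0
5. not Box Dia ((not p implies not q) implies r), w0
6. not Dia q, w0
7. not q, w0
8. (not p implies not q) implies r, w1
9. not q, w1
10. r, w1
11. not Dia ((not p implies not q) implies r), w2
12. not q, w2
13. not ((not p implies not q) implies r), w0
14. not p implies not q, w0
15. not r, w0
16. not ((not p implies not q) implies r), w1
17. not p implies not q, w1
18. not r, w1
Accessibility: w0Rw0, w0Rw1, w0Rw2, w1Rw0, w1Rw1, w1Rw2, w2Rw0, w2Rw1, w2Rw2
Branch closes: r and not r both at w1.
Every branch closes; the branch above is one of them.

Unsatisfiable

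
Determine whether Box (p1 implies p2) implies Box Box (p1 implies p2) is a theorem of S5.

Tableau for the negation not (Box (p1 implies p2) implies Box Box (p1 implies p2)):
1. not (Box (p1 implies p2) implies Box Box (p1 implies p2)), w0
2. Box (p1 implies p2), w0
3. not Box Box (p1 implies p2), w0
4. p1 implies p2, w0
5. p2, w0
6. not Box (p1 implies p2), w1
7. p1 implies p2, w1
8. p2, w1
9. not (p1 implies p2), w2
10. p1, w2
11. not p2, w2
12. p1 implies p2, w2
13. p2, w2
Accessibility: w0Rw0, w0Rw1, w0Rw2, w1Rw0, w1Rw1, w1Rw2, w2Rw0, w2Rw1, w2Rw2
Branch closes: p2 and not p2 both at w2.
All branches of the negation close; one closing branch shown above.

Valid in S5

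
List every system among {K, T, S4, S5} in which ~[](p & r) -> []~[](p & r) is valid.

S5

S5-tableau for the negation ~(~[](p & r) -> []~[](p & r)):
1. ~(~[](p & r) -> []~[](p & r)), 0
2. ~[](p & r), 0
3. ~[]~[](p & r), 0
4. ~(p & r), 1
5. ~r, 1
6. [](p & r), 2
7. p & r, 0
8. p, 0
9. r, 0
10. p & r, 1
11. p, 1
12. r, 1
Accessibility: 0R0, 0R1, 0R2, 1R0, 1R1, 1R2, 2R0, 2R1, 2R2
Branch closes: r and ~r both at 1.
Every branch closes (one shown): valid in S5.
S4-tableau for the negation ~(~[](p & r) -> []~[](p & r)):
1. ~(~[](p & r) -> []~[](p & r)), 0
2. ~[](p & r), 0
3. ~[]~[](p & r), 0
4. ~(p & r), 1
5. ~r, 1
6. [](p & r), 2
7. p & r, 2
8. p, 2
9. r, 2
Accessibility: 0R0, 0R1, 0R2, 1R1, 2R2
Complete open branch: countermodel on an S4-frame, so not valid in S4, nor in K, T (the same frame is also a K-frame and a T-frame).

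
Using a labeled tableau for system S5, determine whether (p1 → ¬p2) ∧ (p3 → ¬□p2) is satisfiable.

1. (p1 → ¬p2) ∧ (p3 → ¬□p2), u
2. p1 → ¬p2, u   [∧-rule on 1]
3. p3 → ¬□p2, u   [∧-rule on 1]
4. ¬p2, u   [→-rule on 2 (branches; this branch)]
5. ¬□p2, u   [→-rule on 3 (branches; this branch)]
6. ¬p2, v   [¬□-rule on 5: fresh world v, uRv]
Accessibility: uRu, uRv, vRu, vRv

Yes, satisfiable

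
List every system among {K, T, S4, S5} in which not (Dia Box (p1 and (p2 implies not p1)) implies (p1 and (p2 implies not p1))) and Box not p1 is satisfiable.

K

T-tableau for the formula:
1. not (Dia Box (p1 and (p2 implies not p1)) implies (p1 and (p2 implies not p1))) and Box not p1, w0
2. not (Dia Box (p1 and (p2 implies not p1)) implies (p1 and (p2 implies not p1))), w0   [and-rule on 1]
3. Box not p1, w0   [and-rule on 1]
4. Dia Box (p1 and (p2 implies not p1)), w0   [neg-implies-rule on 2]
5. not (p1 and (p2 implies not p1)), w0   [neg-implies-rule on 2]
6. not p1, w0   [Box-rule on 3 via w0Rw0]
7. Box (p1 and (p2 implies not p1)), w1   [Dia-rule on 4: fresh world w1, w0Rw1]
8. not p1, w1   [Box-rule on 3 via w0Rw1]
9. p1 and (p2 implies not p1), w1   [Box-rule on 7 via w1Rw1]
10. p1, w1   [and-rule on 9]
11. p2 implies not p1, w1   [and-rule on 9]
Accessibility: w0Rw0, w0Rw1, w1Rw1
Branch closes: p1 and not p1 both at w1.
Every branch closes (one shown): unsatisfiable in T, hence also in S4, S5 (every S4/S5-frame is a T-frame).
K-tableau for the formula:
1. not (Dia Box (p1 and (p2 implies not p1)) implies (p1 and (p2 implies not p1))) and Box not p1, w0
2. not (Dia Box (p1 and (p2 implies not p1)) implies (p1 and (p2 implies not p1))), w0   [and-rule on 1]
3. Box not p1, w0   [and-rule on 1]
4. Dia Box (p1 and (p2 implies not p1)), w0   [neg-implies-rule on 2]
5. not (p1 and (p2 implies not p1)), w0   [neg-implies-rule on 2]
6. not (p2 implies not p1), w0   [neg-and-rule on 5 (branches; this branch)]
7. p2, w0   [neg-implies-rule on 6]
8. p1, w0   [neg-implies-rule on 6]
9. Box (p1 and (p2 implies not p1)), w1   [Dia-rule on 4: fresh world w1, w0Rw1]
10. not p1, w1   [Box-rule on 3 via w0Rw1]
Accessibility: w0Rw1
Complete open branch: satisfiable in K.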